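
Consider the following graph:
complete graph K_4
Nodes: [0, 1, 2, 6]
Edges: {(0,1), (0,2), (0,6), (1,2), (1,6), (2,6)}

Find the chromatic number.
Clique number ω(G) = 4 (lower bound: χ ≥ ω).
The clique on [0, 1, 2, 6] has size 4, forcing χ ≥ 4, and the coloring below uses 4 colors, so χ(G) = 4.
A valid 4-coloring: color 1: [6]; color 2: [0]; color 3: [2]; color 4: [1].

χ(G) = 4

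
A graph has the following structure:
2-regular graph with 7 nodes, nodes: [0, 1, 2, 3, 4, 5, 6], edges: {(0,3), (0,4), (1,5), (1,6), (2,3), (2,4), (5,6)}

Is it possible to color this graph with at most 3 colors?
A valid 3-coloring: color 1: [0, 2, 5]; color 2: [1, 3, 4]; color 3: [6].
(χ(G) = 3 ≤ 3.)

Yes, G is 3-colorable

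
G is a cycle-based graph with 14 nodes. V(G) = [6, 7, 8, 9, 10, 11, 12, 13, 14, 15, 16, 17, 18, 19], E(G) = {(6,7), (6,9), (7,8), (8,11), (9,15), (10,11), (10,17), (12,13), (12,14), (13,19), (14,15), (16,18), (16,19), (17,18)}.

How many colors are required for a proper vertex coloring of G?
χ(G) = 2

Clique number ω(G) = 2 (lower bound: χ ≥ ω).
The graph is bipartite (no odd cycle), so 2 colors suffice: χ(G) = 2.
A valid 2-coloring: color 1: [6, 8, 10, 12, 15, 18, 19]; color 2: [7, 9, 11, 13, 14, 16, 17].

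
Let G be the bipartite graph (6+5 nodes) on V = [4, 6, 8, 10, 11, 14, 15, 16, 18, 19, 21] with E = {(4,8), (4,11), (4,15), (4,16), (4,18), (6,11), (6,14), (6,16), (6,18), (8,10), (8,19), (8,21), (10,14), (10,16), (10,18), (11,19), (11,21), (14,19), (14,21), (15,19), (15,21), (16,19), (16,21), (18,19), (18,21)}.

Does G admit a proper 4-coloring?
Yes, G is 4-colorable

A valid 4-coloring: color 1: [4, 6, 10, 19, 21]; color 2: [8, 11, 14, 15, 16, 18].
(χ(G) = 2 ≤ 4.)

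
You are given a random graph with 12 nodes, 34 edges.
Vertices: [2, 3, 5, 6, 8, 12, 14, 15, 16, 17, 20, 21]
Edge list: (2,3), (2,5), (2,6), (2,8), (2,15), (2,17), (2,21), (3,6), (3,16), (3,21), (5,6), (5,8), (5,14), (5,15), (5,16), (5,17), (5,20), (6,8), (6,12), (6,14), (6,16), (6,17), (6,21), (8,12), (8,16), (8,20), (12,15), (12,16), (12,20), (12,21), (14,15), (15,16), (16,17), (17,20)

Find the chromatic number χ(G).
Clique number ω(G) = 4 (lower bound: χ ≥ ω).
The clique on [6, 8, 12, 16] has size 4, forcing χ ≥ 4, and the coloring below uses 4 colors, so χ(G) = 4.
A valid 4-coloring: color 1: [6, 15, 20]; color 2: [3, 5, 12]; color 3: [2, 14, 16]; color 4: [8, 17, 21].

χ(G) = 4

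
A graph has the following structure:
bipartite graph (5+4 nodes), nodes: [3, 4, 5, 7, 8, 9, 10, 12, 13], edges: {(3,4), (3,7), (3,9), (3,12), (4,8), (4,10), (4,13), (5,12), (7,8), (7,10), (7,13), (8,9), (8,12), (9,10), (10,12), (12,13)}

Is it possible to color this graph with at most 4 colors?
Yes, G is 4-colorable

A valid 4-coloring: color 1: [4, 7, 9, 12]; color 2: [3, 5, 8, 10, 13].
(χ(G) = 2 ≤ 4.)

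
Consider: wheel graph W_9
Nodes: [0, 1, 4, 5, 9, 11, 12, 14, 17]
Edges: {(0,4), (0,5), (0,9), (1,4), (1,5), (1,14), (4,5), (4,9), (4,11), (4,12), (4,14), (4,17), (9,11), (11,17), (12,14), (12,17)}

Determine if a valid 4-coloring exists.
Yes, G is 4-colorable

A valid 4-coloring: color 1: [4]; color 2: [5, 9, 14, 17]; color 3: [0, 1, 11, 12].
(χ(G) = 3 ≤ 4.)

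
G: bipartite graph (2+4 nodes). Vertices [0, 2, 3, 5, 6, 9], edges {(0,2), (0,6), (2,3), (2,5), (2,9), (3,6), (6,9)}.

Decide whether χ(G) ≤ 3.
A valid 3-coloring: color 1: [2, 6]; color 2: [0, 3, 5, 9].
(χ(G) = 2 ≤ 3.)

Yes, G is 3-colorable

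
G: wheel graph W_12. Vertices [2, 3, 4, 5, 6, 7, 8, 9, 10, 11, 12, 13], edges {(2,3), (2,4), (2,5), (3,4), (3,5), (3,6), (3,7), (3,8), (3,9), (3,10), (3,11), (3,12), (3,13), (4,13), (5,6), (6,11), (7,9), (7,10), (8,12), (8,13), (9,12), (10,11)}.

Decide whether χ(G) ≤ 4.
Yes, G is 4-colorable

A valid 4-coloring: color 1: [3]; color 2: [4, 6, 8, 9, 10]; color 3: [2, 7, 11, 12, 13]; color 4: [5].
(χ(G) = 4 ≤ 4.)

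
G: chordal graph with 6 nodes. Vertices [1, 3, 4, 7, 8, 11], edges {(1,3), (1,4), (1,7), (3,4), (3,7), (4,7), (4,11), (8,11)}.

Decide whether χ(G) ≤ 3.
The clique on vertices [1, 3, 4, 7] has size 4 > 3, so it alone needs 4 colors.

No, G is not 3-colorable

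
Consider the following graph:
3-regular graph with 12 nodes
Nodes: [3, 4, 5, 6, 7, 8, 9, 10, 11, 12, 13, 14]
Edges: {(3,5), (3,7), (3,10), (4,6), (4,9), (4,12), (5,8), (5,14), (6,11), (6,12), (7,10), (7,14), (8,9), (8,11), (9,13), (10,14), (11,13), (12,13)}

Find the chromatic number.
χ(G) = 3

Clique number ω(G) = 3 (lower bound: χ ≥ ω).
The clique on [3, 7, 10] has size 3, forcing χ ≥ 3, and the coloring below uses 3 colors, so χ(G) = 3.
A valid 3-coloring: color 1: [5, 7, 9, 11, 12]; color 2: [3, 4, 8, 13, 14]; color 3: [6, 10].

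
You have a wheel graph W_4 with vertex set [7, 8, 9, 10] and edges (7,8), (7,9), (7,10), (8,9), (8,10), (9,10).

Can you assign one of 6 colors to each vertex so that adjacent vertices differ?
A valid 6-coloring: color 1: [9]; color 2: [7]; color 3: [8]; color 4: [10].
(χ(G) = 4 ≤ 6.)

Yes, G is 6-colorable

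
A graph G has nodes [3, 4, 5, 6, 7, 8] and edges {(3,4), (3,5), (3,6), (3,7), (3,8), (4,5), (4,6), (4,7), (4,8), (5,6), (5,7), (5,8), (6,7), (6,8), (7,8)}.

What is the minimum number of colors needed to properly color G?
Clique number ω(G) = 6 (lower bound: χ ≥ ω).
The clique on [3, 4, 5, 6, 7, 8] has size 6, forcing χ ≥ 6, and the coloring below uses 6 colors, so χ(G) = 6.
A valid 6-coloring: color 1: [5]; color 2: [3]; color 3: [4]; color 4: [6]; color 5: [7]; color 6: [8].

χ(G) = 6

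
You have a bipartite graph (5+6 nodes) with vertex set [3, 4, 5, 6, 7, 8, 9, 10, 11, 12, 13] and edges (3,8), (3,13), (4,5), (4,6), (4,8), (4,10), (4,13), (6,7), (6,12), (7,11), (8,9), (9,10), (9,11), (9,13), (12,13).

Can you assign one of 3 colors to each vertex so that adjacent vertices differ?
A valid 3-coloring: color 1: [3, 4, 7, 9, 12]; color 2: [5, 6, 8, 10, 11, 13].
(χ(G) = 2 ≤ 3.)

Yes, G is 3-colorable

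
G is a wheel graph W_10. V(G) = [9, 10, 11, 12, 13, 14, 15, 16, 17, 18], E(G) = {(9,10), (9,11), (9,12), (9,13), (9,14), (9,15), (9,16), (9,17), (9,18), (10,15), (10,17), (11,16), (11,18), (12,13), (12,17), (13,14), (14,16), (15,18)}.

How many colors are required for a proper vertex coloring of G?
χ(G) = 4

Clique number ω(G) = 3 (lower bound: χ ≥ ω).
Odd cycle [14, 13, 12, 17, 10, 15, 18, 11, 16] needs 3 colors (χ ≥ 3).
Vertex 9 is adjacent to every vertex of [10, 11, 12, 13, 14, 15, 16, 17, 18], which already need 3 colors among themselves, so 9 needs a new color (χ ≥ 4).
The coloring below uses 4 colors, so χ(G) = 4.
A valid 4-coloring: color 1: [9]; color 2: [10, 11, 12, 14]; color 3: [13, 15, 16, 17]; color 4: [18].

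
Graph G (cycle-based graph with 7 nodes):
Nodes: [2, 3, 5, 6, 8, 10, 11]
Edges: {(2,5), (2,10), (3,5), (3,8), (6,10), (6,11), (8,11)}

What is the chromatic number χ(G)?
Clique number ω(G) = 2 (lower bound: χ ≥ ω).
Odd cycle [6, 10, 2, 5, 3, 8, 11] needs 3 colors (χ ≥ 3).
The coloring below uses 3 colors, so χ(G) = 3.
A valid 3-coloring: color 1: [2, 6, 8]; color 2: [5, 10, 11]; color 3: [3].

χ(G) = 3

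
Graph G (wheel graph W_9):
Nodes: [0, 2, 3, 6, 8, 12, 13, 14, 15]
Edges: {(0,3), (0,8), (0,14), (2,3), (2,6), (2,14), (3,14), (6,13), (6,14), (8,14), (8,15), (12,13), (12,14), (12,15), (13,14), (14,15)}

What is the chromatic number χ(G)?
χ(G) = 3

Clique number ω(G) = 3 (lower bound: χ ≥ ω).
The clique on [0, 8, 14] has size 3, forcing χ ≥ 3, and the coloring below uses 3 colors, so χ(G) = 3.
A valid 3-coloring: color 1: [14]; color 2: [3, 6, 8, 12]; color 3: [0, 2, 13, 15].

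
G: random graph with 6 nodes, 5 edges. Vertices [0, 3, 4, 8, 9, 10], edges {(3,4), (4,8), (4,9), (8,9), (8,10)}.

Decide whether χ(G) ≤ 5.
Yes, G is 5-colorable

A valid 5-coloring: color 1: [0, 4, 10]; color 2: [3, 8]; color 3: [9].
(χ(G) = 3 ≤ 5.)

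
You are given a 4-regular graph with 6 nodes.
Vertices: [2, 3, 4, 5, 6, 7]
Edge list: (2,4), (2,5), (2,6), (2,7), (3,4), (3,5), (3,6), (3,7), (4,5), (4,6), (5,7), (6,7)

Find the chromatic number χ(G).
χ(G) = 3

Clique number ω(G) = 3 (lower bound: χ ≥ ω).
The clique on [2, 4, 5] has size 3, forcing χ ≥ 3, and the coloring below uses 3 colors, so χ(G) = 3.
A valid 3-coloring: color 1: [2, 3]; color 2: [5, 6]; color 3: [4, 7].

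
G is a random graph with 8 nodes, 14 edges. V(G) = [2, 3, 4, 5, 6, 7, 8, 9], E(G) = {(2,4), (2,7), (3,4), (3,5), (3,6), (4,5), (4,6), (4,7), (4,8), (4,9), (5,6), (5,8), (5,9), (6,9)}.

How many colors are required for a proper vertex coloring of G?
χ(G) = 4

Clique number ω(G) = 4 (lower bound: χ ≥ ω).
The clique on [4, 5, 6, 9] has size 4, forcing χ ≥ 4, and the coloring below uses 4 colors, so χ(G) = 4.
A valid 4-coloring: color 1: [4]; color 2: [5, 7]; color 3: [2, 6, 8]; color 4: [3, 9].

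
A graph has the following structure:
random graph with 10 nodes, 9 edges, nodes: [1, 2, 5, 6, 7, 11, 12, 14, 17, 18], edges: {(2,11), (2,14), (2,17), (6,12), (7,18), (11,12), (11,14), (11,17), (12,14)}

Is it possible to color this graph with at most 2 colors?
No, G is not 2-colorable

The clique on vertices [2, 11, 17] has size 3 > 2, so it alone needs 3 colors.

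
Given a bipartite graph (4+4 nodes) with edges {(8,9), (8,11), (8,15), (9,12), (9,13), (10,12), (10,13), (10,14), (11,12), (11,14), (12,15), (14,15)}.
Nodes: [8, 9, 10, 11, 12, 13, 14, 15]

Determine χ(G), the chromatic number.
χ(G) = 2

Clique number ω(G) = 2 (lower bound: χ ≥ ω).
The graph is bipartite (no odd cycle), so 2 colors suffice: χ(G) = 2.
A valid 2-coloring: color 1: [8, 12, 13, 14]; color 2: [9, 10, 11, 15].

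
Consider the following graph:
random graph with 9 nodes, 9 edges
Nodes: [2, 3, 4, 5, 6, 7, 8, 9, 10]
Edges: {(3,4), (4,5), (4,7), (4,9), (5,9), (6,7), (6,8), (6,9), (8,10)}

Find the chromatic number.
Clique number ω(G) = 3 (lower bound: χ ≥ ω).
The clique on [4, 5, 9] has size 3, forcing χ ≥ 3, and the coloring below uses 3 colors, so χ(G) = 3.
A valid 3-coloring: color 1: [2, 4, 6, 10]; color 2: [3, 7, 8, 9]; color 3: [5].

χ(G) = 3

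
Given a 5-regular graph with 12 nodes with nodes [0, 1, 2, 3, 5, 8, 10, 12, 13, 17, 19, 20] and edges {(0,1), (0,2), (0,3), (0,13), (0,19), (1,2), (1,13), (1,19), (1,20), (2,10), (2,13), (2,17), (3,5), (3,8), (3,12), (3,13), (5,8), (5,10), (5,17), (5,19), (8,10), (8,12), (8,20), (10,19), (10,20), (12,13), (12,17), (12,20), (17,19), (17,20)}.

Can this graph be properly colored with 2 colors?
The clique on vertices [0, 1, 2, 13] has size 4 > 2, so it alone needs 4 colors.

No, G is not 2-colorable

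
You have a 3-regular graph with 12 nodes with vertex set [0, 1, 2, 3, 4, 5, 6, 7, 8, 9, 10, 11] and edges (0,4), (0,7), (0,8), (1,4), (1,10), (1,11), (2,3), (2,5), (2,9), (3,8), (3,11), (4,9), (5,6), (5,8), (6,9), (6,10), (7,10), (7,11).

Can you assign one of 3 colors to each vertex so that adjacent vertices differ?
Yes, G is 3-colorable

A valid 3-coloring: color 1: [3, 4, 6, 7]; color 2: [0, 5, 9, 10, 11]; color 3: [1, 2, 8].
(χ(G) = 3 ≤ 3.)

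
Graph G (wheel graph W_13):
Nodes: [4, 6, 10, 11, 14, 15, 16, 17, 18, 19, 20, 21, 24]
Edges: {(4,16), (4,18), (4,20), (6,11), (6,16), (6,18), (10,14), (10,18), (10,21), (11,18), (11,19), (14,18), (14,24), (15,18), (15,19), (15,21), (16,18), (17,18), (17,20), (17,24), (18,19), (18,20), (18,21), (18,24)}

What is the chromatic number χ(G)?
Clique number ω(G) = 3 (lower bound: χ ≥ ω).
The clique on [4, 16, 18] has size 3, forcing χ ≥ 3, and the coloring below uses 3 colors, so χ(G) = 3.
A valid 3-coloring: color 1: [18]; color 2: [10, 11, 15, 16, 20, 24]; color 3: [4, 6, 14, 17, 19, 21].

χ(G) = 3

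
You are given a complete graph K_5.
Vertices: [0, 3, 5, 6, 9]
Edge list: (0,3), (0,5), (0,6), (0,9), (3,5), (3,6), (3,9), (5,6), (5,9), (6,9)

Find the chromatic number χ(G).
χ(G) = 5

Clique number ω(G) = 5 (lower bound: χ ≥ ω).
The clique on [0, 3, 5, 6, 9] has size 5, forcing χ ≥ 5, and the coloring below uses 5 colors, so χ(G) = 5.
A valid 5-coloring: color 1: [5]; color 2: [3]; color 3: [9]; color 4: [0]; color 5: [6].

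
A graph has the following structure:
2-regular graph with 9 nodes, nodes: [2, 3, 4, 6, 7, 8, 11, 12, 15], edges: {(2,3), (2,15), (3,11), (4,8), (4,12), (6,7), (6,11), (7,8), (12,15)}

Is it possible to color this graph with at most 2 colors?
No, G is not 2-colorable

Odd cycle [7, 6, 11, 3, 2, 15, 12, 4, 8] needs 3 colors (χ ≥ 3).
Hence χ(G) ≥ 3 > 2, so no proper 2-coloring exists.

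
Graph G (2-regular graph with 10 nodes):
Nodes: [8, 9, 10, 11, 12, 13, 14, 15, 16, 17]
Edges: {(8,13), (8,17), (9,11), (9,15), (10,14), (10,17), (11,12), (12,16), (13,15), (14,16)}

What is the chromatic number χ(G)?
χ(G) = 2

Clique number ω(G) = 2 (lower bound: χ ≥ ω).
The graph is bipartite (no odd cycle), so 2 colors suffice: χ(G) = 2.
A valid 2-coloring: color 1: [8, 10, 11, 15, 16]; color 2: [9, 12, 13, 14, 17].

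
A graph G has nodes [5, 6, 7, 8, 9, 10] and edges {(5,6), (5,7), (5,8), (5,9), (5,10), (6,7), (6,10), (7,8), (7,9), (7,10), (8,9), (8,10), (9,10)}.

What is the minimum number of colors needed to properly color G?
Clique number ω(G) = 5 (lower bound: χ ≥ ω).
The clique on [5, 7, 8, 9, 10] has size 5, forcing χ ≥ 5, and the coloring below uses 5 colors, so χ(G) = 5.
A valid 5-coloring: color 1: [7]; color 2: [10]; color 3: [5]; color 4: [6, 9]; color 5: [8].

χ(G) = 5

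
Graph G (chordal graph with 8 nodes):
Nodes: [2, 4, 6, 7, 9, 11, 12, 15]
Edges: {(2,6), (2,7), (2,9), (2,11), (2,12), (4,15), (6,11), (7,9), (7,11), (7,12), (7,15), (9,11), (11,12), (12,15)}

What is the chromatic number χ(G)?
Clique number ω(G) = 4 (lower bound: χ ≥ ω).
The clique on [2, 7, 9, 11] has size 4, forcing χ ≥ 4, and the coloring below uses 4 colors, so χ(G) = 4.
A valid 4-coloring: color 1: [2, 15]; color 2: [4, 6, 7]; color 3: [11]; color 4: [9, 12].

χ(G) = 4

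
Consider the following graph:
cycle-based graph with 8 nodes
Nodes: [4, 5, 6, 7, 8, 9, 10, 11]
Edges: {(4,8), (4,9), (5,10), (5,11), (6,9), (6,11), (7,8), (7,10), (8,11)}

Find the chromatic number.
Clique number ω(G) = 2 (lower bound: χ ≥ ω).
Odd cycle [10, 5, 11, 8, 7] needs 3 colors (χ ≥ 3).
The coloring below uses 3 colors, so χ(G) = 3.
A valid 3-coloring: color 1: [5, 8, 9]; color 2: [4, 10, 11]; color 3: [6, 7].

χ(G) = 3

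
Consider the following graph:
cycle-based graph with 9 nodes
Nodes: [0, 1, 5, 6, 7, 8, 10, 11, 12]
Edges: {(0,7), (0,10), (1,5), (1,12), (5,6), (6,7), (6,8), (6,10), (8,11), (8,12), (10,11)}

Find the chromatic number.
Clique number ω(G) = 2 (lower bound: χ ≥ ω).
Odd cycle [1, 5, 6, 8, 12] needs 3 colors (χ ≥ 3).
The coloring below uses 3 colors, so χ(G) = 3.
A valid 3-coloring: color 1: [0, 6, 11, 12]; color 2: [1, 7, 8, 10]; color 3: [5].

χ(G) = 3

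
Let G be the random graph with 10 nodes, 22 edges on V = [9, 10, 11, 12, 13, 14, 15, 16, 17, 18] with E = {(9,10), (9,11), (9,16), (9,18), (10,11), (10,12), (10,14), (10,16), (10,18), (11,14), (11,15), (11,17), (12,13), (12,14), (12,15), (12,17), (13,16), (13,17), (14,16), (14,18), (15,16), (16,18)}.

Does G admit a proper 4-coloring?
A valid 4-coloring: color 1: [11, 12, 16]; color 2: [10, 13, 15]; color 3: [9, 14, 17]; color 4: [18].
(χ(G) = 4 ≤ 4.)

Yes, G is 4-colorable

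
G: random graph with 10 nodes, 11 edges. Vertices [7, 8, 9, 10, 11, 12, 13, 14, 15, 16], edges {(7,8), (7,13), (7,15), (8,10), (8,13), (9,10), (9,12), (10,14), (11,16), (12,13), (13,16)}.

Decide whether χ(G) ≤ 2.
No, G is not 2-colorable

The clique on vertices [7, 8, 13] has size 3 > 2, so it alone needs 3 colors.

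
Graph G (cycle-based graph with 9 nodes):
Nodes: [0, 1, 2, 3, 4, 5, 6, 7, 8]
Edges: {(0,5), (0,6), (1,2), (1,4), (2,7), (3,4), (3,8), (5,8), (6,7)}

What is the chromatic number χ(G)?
χ(G) = 3

Clique number ω(G) = 2 (lower bound: χ ≥ ω).
Odd cycle [4, 3, 8, 5, 0, 6, 7, 2, 1] needs 3 colors (χ ≥ 3).
The coloring below uses 3 colors, so χ(G) = 3.
A valid 3-coloring: color 1: [0, 2, 4, 8]; color 2: [1, 3, 5, 6]; color 3: [7].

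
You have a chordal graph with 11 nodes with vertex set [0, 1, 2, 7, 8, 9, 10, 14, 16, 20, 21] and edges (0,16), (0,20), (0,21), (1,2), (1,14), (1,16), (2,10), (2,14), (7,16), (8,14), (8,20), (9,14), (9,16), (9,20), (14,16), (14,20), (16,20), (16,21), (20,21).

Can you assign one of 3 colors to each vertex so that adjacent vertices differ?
The clique on vertices [0, 16, 20, 21] has size 4 > 3, so it alone needs 4 colors.

No, G is not 3-colorable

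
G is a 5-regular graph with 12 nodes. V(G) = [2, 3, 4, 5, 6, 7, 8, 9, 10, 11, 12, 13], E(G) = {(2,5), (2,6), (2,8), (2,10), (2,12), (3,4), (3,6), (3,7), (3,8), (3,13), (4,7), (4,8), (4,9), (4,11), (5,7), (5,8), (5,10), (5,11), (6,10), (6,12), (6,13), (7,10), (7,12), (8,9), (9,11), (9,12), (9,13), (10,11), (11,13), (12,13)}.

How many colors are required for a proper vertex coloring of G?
χ(G) = 4

Clique number ω(G) = 3 (lower bound: χ ≥ ω).
Suppose a proper 3-coloring c exists. The clique [2, 5, 8] takes 3 distinct colors; by symmetry let c(2) = 1, c(5) = 2, c(8) = 3.
- Vertex 10: neighbors [2, 5] already have colors [1, 2] ⇒ c(10) = 3.
- Vertex 6: neighbors [2, 10] already have colors [1, 3] ⇒ c(6) = 2.
- Vertex 3: neighbors [6, 8] already have colors [2, 3] ⇒ c(3) = 1.
- Vertex 7: neighbors [3, 5, 10] already have colors [1, 2, 3] — all 3 colors blocked. Contradiction.
The forced assignments end in a contradiction, so G has no proper 3-coloring (χ ≥ 4).
The coloring below uses 4 colors, so χ(G) = 4.
A valid 4-coloring: color 1: [6, 7, 8, 11]; color 2: [3, 5, 12]; color 3: [9, 10]; color 4: [2, 4, 13].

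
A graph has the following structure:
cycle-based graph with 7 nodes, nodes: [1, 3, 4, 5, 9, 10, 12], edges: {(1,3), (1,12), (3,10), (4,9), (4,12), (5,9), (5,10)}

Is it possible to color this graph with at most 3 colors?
A valid 3-coloring: color 1: [1, 4, 10]; color 2: [3, 5, 12]; color 3: [9].
(χ(G) = 3 ≤ 3.)

Yes, G is 3-colorable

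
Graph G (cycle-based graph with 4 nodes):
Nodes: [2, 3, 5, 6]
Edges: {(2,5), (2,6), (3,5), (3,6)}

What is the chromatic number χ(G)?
Clique number ω(G) = 2 (lower bound: χ ≥ ω).
The graph is bipartite (no odd cycle), so 2 colors suffice: χ(G) = 2.
A valid 2-coloring: color 1: [5, 6]; color 2: [2, 3].

χ(G) = 2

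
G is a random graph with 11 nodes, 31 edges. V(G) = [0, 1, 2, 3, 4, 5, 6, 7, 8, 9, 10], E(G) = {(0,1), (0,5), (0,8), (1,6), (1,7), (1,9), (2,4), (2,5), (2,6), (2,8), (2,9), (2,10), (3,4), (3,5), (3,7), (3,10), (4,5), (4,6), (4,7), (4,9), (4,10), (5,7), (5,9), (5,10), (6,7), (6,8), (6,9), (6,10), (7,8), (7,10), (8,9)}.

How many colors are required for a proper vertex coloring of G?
χ(G) = 5

Clique number ω(G) = 5 (lower bound: χ ≥ ω).
The clique on [3, 4, 5, 7, 10] has size 5, forcing χ ≥ 5, and the coloring below uses 5 colors, so χ(G) = 5.
A valid 5-coloring: color 1: [1, 4, 8]; color 2: [0, 2, 7]; color 3: [5, 6]; color 4: [9, 10]; color 5: [3].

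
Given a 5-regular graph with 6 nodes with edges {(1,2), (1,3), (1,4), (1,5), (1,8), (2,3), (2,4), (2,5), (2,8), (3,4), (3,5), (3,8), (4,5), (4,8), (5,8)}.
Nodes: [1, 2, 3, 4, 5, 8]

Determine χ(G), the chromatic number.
Clique number ω(G) = 6 (lower bound: χ ≥ ω).
The clique on [1, 2, 3, 4, 5, 8] has size 6, forcing χ ≥ 6, and the coloring below uses 6 colors, so χ(G) = 6.
A valid 6-coloring: color 1: [4]; color 2: [5]; color 3: [3]; color 4: [1]; color 5: [8]; color 6: [2].

χ(G) = 6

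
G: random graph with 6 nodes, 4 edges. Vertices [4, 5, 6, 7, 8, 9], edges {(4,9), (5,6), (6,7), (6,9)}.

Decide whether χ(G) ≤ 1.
Edge (4,9) forces its endpoints to differ, so 1 color is not enough.

No, G is not 1-colorable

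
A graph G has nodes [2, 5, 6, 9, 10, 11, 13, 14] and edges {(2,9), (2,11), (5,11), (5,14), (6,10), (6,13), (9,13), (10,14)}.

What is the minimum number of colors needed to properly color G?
Clique number ω(G) = 2 (lower bound: χ ≥ ω).
The graph is bipartite (no odd cycle), so 2 colors suffice: χ(G) = 2.
A valid 2-coloring: color 1: [6, 9, 11, 14]; color 2: [2, 5, 10, 13].

χ(G) = 2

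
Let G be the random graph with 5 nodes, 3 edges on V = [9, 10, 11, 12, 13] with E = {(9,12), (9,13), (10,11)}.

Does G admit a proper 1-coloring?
No, G is not 1-colorable

Edge (9,12) forces its endpoints to differ, so 1 color is not enough.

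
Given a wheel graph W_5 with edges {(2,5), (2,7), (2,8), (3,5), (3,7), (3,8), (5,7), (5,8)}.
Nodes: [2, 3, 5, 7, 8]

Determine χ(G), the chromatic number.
Clique number ω(G) = 3 (lower bound: χ ≥ ω).
The clique on [2, 5, 8] has size 3, forcing χ ≥ 3, and the coloring below uses 3 colors, so χ(G) = 3.
A valid 3-coloring: color 1: [5]; color 2: [2, 3]; color 3: [7, 8].

χ(G) = 3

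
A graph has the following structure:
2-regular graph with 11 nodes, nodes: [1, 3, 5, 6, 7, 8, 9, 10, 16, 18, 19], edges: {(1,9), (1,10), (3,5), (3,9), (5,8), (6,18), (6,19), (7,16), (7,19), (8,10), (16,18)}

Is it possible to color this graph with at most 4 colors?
Yes, G is 4-colorable

A valid 4-coloring: color 1: [1, 3, 8, 16, 19]; color 2: [5, 6, 7, 9, 10]; color 3: [18].
(χ(G) = 3 ≤ 4.)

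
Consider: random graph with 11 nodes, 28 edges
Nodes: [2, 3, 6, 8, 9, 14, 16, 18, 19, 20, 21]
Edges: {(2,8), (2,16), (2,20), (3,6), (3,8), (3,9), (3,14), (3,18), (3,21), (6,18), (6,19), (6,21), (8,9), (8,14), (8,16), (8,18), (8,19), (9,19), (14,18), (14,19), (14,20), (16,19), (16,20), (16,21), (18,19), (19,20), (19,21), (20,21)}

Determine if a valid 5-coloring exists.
Yes, G is 5-colorable

A valid 5-coloring: color 1: [2, 3, 19]; color 2: [6, 8, 20]; color 3: [9, 16, 18]; color 4: [14, 21].
(χ(G) = 4 ≤ 5.)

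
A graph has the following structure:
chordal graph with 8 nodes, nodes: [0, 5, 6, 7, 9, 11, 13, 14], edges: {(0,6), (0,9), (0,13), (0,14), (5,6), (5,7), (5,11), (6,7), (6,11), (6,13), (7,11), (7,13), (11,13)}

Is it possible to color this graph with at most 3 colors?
The clique on vertices [6, 7, 11, 13] has size 4 > 3, so it alone needs 4 colors.

No, G is not 3-colorable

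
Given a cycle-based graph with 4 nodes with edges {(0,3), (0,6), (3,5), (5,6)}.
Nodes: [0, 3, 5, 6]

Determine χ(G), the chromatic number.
Clique number ω(G) = 2 (lower bound: χ ≥ ω).
The graph is bipartite (no odd cycle), so 2 colors suffice: χ(G) = 2.
A valid 2-coloring: color 1: [0, 5]; color 2: [3, 6].

χ(G) = 2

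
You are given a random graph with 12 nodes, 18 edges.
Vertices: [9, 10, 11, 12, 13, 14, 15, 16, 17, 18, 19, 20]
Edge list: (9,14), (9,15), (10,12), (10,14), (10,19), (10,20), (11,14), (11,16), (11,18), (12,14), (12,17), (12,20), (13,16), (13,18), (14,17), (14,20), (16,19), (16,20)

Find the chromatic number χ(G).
Clique number ω(G) = 4 (lower bound: χ ≥ ω).
The clique on [10, 12, 14, 20] has size 4, forcing χ ≥ 4, and the coloring below uses 4 colors, so χ(G) = 4.
A valid 4-coloring: color 1: [14, 15, 16, 18]; color 2: [9, 11, 13, 17, 19, 20]; color 3: [12]; color 4: [10].

χ(G) = 4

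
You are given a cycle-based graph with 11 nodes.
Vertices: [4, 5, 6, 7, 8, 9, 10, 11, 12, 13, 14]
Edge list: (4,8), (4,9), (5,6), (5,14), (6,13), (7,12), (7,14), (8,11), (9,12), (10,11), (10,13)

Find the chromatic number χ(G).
χ(G) = 3

Clique number ω(G) = 2 (lower bound: χ ≥ ω).
Odd cycle [9, 4, 8, 11, 10, 13, 6, 5, 14, 7, 12] needs 3 colors (χ ≥ 3).
The coloring below uses 3 colors, so χ(G) = 3.
A valid 3-coloring: color 1: [6, 7, 8, 9, 10]; color 2: [4, 5, 11, 12, 13]; color 3: [14].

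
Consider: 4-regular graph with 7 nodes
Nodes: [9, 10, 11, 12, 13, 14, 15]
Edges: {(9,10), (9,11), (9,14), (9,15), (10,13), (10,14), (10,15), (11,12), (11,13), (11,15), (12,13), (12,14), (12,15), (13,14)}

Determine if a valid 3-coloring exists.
Suppose a proper 3-coloring c exists. The clique [9, 10, 14] takes 3 distinct colors; by symmetry let c(9) = 1, c(10) = 2, c(14) = 3.
- Vertex 13: neighbors [10, 14] already have colors [2, 3] ⇒ c(13) = 1.
- Vertex 12: neighbors [13, 14] already have colors [1, 3] ⇒ c(12) = 2.
- Vertex 11: neighbors [9, 12] already have colors [1, 2] ⇒ c(11) = 3.
- Vertex 15: neighbors [9, 10, 11] already have colors [1, 2, 3] — all 3 colors blocked. Contradiction.
The forced assignments end in a contradiction, so G has no proper 3-coloring (χ ≥ 4).

No, G is not 3-colorable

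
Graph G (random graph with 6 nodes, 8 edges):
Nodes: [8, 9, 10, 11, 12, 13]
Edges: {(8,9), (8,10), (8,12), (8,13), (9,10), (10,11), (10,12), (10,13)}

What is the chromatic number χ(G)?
χ(G) = 3

Clique number ω(G) = 3 (lower bound: χ ≥ ω).
The clique on [8, 9, 10] has size 3, forcing χ ≥ 3, and the coloring below uses 3 colors, so χ(G) = 3.
A valid 3-coloring: color 1: [10]; color 2: [8, 11]; color 3: [9, 12, 13].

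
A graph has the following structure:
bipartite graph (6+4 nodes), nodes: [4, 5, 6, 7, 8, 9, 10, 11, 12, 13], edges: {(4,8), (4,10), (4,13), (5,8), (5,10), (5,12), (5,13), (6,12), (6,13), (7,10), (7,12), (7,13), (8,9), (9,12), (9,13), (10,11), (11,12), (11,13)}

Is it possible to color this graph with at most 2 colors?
A valid 2-coloring: color 1: [8, 10, 12, 13]; color 2: [4, 5, 6, 7, 9, 11].
(χ(G) = 2 ≤ 2.)

Yes, G is 2-colorable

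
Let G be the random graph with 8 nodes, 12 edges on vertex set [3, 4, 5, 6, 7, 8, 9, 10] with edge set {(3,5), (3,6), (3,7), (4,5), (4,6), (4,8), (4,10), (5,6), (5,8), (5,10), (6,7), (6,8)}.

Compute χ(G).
χ(G) = 4

Clique number ω(G) = 4 (lower bound: χ ≥ ω).
The clique on [4, 5, 6, 8] has size 4, forcing χ ≥ 4, and the coloring below uses 4 colors, so χ(G) = 4.
A valid 4-coloring: color 1: [6, 9, 10]; color 2: [5, 7]; color 3: [3, 4]; color 4: [8].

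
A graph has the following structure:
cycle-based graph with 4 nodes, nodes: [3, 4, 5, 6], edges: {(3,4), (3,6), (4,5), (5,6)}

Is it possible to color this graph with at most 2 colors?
Yes, G is 2-colorable

A valid 2-coloring: color 1: [3, 5]; color 2: [4, 6].
(χ(G) = 2 ≤ 2.)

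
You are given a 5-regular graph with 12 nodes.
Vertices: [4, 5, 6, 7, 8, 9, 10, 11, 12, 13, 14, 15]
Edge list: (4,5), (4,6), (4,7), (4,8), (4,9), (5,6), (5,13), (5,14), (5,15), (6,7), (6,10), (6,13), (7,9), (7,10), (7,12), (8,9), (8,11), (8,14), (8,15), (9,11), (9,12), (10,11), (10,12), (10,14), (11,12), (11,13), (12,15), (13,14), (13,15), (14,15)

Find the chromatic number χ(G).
Clique number ω(G) = 4 (lower bound: χ ≥ ω).
The clique on [5, 13, 14, 15] has size 4, forcing χ ≥ 4, and the coloring below uses 4 colors, so χ(G) = 4.
A valid 4-coloring: color 1: [7, 11, 15]; color 2: [5, 8, 10]; color 3: [6, 9, 14]; color 4: [4, 12, 13].

χ(G) = 4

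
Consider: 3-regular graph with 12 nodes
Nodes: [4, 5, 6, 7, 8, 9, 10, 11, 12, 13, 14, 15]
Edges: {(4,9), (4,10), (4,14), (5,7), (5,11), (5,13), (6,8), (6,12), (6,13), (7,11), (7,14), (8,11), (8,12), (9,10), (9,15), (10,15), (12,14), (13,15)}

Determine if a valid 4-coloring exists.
Yes, G is 4-colorable

A valid 4-coloring: color 1: [9, 11, 13, 14]; color 2: [4, 5, 12, 15]; color 3: [7, 8, 10]; color 4: [6].
(χ(G) = 3 ≤ 4.)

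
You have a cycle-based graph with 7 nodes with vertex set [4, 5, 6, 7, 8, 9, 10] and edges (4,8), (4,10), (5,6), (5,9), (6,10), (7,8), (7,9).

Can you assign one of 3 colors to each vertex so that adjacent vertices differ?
Yes, G is 3-colorable

A valid 3-coloring: color 1: [4, 6, 9]; color 2: [5, 8, 10]; color 3: [7].
(χ(G) = 3 ≤ 3.)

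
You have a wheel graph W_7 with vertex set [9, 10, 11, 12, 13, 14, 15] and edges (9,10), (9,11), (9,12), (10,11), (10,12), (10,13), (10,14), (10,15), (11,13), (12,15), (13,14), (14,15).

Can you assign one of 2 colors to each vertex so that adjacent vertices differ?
The clique on vertices [9, 10, 11] has size 3 > 2, so it alone needs 3 colors.

No, G is not 2-colorable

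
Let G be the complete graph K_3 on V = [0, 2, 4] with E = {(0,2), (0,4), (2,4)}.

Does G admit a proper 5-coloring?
A valid 5-coloring: color 1: [2]; color 2: [4]; color 3: [0].
(χ(G) = 3 ≤ 5.)

Yes, G is 5-colorable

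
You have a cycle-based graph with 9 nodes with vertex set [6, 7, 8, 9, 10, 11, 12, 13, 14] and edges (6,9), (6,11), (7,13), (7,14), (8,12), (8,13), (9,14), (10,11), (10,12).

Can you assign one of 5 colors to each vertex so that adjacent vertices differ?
A valid 5-coloring: color 1: [9, 11, 12, 13]; color 2: [6, 8, 10, 14]; color 3: [7].
(χ(G) = 3 ≤ 5.)

Yes, G is 5-colorable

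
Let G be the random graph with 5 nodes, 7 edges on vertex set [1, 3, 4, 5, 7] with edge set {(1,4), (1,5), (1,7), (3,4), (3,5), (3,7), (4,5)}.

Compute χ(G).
Clique number ω(G) = 3 (lower bound: χ ≥ ω).
The clique on [1, 4, 5] has size 3, forcing χ ≥ 3, and the coloring below uses 3 colors, so χ(G) = 3.
A valid 3-coloring: color 1: [1, 3]; color 2: [4, 7]; color 3: [5].

χ(G) = 3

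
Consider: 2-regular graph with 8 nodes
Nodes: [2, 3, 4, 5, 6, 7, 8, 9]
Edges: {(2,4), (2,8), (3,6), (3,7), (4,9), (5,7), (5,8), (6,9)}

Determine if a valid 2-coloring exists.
A valid 2-coloring: color 1: [4, 6, 7, 8]; color 2: [2, 3, 5, 9].
(χ(G) = 2 ≤ 2.)

Yes, G is 2-colorable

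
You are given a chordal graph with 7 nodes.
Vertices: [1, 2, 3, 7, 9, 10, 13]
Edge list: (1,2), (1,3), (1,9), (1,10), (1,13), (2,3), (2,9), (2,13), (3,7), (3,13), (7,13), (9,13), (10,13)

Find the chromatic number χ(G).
χ(G) = 4

Clique number ω(G) = 4 (lower bound: χ ≥ ω).
The clique on [1, 2, 9, 13] has size 4, forcing χ ≥ 4, and the coloring below uses 4 colors, so χ(G) = 4.
A valid 4-coloring: color 1: [13]; color 2: [1, 7]; color 3: [3, 9, 10]; color 4: [2].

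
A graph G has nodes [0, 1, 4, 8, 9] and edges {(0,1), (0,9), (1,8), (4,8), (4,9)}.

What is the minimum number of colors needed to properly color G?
χ(G) = 3

Clique number ω(G) = 2 (lower bound: χ ≥ ω).
Odd cycle [8, 4, 9, 0, 1] needs 3 colors (χ ≥ 3).
The coloring below uses 3 colors, so χ(G) = 3.
A valid 3-coloring: color 1: [0, 8]; color 2: [1, 4]; color 3: [9].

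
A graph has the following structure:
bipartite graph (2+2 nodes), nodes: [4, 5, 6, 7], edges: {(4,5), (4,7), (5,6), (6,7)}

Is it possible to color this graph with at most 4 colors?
Yes, G is 4-colorable

A valid 4-coloring: color 1: [4, 6]; color 2: [5, 7].
(χ(G) = 2 ≤ 4.)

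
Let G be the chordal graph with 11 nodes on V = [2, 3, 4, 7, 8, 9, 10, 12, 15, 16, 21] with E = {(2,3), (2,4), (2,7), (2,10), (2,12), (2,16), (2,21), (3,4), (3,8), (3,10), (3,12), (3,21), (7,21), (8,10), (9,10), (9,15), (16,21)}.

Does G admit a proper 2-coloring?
No, G is not 2-colorable

The clique on vertices [3, 8, 10] has size 3 > 2, so it alone needs 3 colors.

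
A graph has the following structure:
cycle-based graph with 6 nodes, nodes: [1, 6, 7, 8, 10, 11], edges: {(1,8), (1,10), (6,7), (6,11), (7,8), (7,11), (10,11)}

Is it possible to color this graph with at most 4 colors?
Yes, G is 4-colorable

A valid 4-coloring: color 1: [1, 11]; color 2: [7, 10]; color 3: [6, 8].
(χ(G) = 3 ≤ 4.)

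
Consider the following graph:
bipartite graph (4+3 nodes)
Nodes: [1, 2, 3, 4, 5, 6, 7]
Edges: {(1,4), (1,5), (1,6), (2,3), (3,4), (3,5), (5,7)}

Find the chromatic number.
χ(G) = 2

Clique number ω(G) = 2 (lower bound: χ ≥ ω).
The graph is bipartite (no odd cycle), so 2 colors suffice: χ(G) = 2.
A valid 2-coloring: color 1: [2, 4, 5, 6]; color 2: [1, 3, 7].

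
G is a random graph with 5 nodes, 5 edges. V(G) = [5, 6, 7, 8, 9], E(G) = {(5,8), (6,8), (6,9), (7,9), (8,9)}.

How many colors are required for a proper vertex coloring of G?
Clique number ω(G) = 3 (lower bound: χ ≥ ω).
The clique on [6, 8, 9] has size 3, forcing χ ≥ 3, and the coloring below uses 3 colors, so χ(G) = 3.
A valid 3-coloring: color 1: [5, 9]; color 2: [7, 8]; color 3: [6].

χ(G) = 3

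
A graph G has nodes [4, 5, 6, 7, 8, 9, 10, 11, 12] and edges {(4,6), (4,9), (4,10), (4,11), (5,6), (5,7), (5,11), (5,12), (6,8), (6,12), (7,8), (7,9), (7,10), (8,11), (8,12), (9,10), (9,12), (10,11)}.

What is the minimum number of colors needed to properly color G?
Clique number ω(G) = 3 (lower bound: χ ≥ ω).
The clique on [4, 9, 10] has size 3, forcing χ ≥ 3, and the coloring below uses 3 colors, so χ(G) = 3.
A valid 3-coloring: color 1: [5, 8, 10]; color 2: [6, 9, 11]; color 3: [4, 7, 12].

χ(G) = 3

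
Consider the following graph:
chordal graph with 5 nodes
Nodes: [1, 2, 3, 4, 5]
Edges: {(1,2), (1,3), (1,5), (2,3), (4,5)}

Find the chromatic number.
χ(G) = 3

Clique number ω(G) = 3 (lower bound: χ ≥ ω).
The clique on [1, 2, 3] has size 3, forcing χ ≥ 3, and the coloring below uses 3 colors, so χ(G) = 3.
A valid 3-coloring: color 1: [1, 4]; color 2: [2, 5]; color 3: [3].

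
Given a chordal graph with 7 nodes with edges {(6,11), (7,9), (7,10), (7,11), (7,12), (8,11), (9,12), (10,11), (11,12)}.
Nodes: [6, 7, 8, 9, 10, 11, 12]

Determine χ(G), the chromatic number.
Clique number ω(G) = 3 (lower bound: χ ≥ ω).
The clique on [7, 9, 12] has size 3, forcing χ ≥ 3, and the coloring below uses 3 colors, so χ(G) = 3.
A valid 3-coloring: color 1: [9, 11]; color 2: [6, 7, 8]; color 3: [10, 12].

χ(G) = 3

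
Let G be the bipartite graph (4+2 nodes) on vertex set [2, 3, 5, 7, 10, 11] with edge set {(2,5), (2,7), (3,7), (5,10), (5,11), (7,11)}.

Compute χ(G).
χ(G) = 2

Clique number ω(G) = 2 (lower bound: χ ≥ ω).
The graph is bipartite (no odd cycle), so 2 colors suffice: χ(G) = 2.
A valid 2-coloring: color 1: [5, 7]; color 2: [2, 3, 10, 11].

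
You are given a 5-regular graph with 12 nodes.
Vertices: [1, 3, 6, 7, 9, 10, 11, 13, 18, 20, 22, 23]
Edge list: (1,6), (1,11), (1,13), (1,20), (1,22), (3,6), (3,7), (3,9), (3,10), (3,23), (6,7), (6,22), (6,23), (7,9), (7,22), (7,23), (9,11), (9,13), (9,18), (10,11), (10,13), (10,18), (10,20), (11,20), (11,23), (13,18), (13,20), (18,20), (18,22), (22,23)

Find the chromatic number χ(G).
χ(G) = 4

Clique number ω(G) = 4 (lower bound: χ ≥ ω).
The clique on [3, 6, 7, 23] has size 4, forcing χ ≥ 4, and the coloring below uses 4 colors, so χ(G) = 4.
A valid 4-coloring: color 1: [3, 11, 13, 22]; color 2: [1, 7, 18]; color 3: [6, 9, 20]; color 4: [10, 23].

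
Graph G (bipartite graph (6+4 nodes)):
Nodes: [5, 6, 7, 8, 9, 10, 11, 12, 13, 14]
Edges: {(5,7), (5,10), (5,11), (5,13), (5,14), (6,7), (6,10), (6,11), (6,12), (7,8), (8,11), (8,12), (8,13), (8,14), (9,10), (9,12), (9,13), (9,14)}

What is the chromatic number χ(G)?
Clique number ω(G) = 2 (lower bound: χ ≥ ω).
The graph is bipartite (no odd cycle), so 2 colors suffice: χ(G) = 2.
A valid 2-coloring: color 1: [5, 6, 8, 9]; color 2: [7, 10, 11, 12, 13, 14].

χ(G) = 2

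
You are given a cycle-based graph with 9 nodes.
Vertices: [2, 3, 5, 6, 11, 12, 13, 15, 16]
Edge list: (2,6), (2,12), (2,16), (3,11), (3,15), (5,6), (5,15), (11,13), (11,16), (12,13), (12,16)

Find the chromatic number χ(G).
Clique number ω(G) = 3 (lower bound: χ ≥ ω).
The clique on [2, 12, 16] has size 3, forcing χ ≥ 3, and the coloring below uses 3 colors, so χ(G) = 3.
A valid 3-coloring: color 1: [2, 5, 11]; color 2: [3, 6, 13, 16]; color 3: [12, 15].

χ(G) = 3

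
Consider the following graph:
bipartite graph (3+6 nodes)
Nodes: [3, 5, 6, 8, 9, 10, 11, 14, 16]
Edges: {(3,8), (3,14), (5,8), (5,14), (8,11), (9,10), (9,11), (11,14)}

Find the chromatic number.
χ(G) = 2

Clique number ω(G) = 2 (lower bound: χ ≥ ω).
The graph is bipartite (no odd cycle), so 2 colors suffice: χ(G) = 2.
A valid 2-coloring: color 1: [6, 8, 9, 14, 16]; color 2: [3, 5, 10, 11].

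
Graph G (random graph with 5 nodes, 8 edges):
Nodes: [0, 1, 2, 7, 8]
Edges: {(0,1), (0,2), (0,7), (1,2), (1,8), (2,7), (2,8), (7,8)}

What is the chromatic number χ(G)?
Clique number ω(G) = 3 (lower bound: χ ≥ ω).
The clique on [1, 2, 8] has size 3, forcing χ ≥ 3, and the coloring below uses 3 colors, so χ(G) = 3.
A valid 3-coloring: color 1: [2]; color 2: [0, 8]; color 3: [1, 7].

χ(G) = 3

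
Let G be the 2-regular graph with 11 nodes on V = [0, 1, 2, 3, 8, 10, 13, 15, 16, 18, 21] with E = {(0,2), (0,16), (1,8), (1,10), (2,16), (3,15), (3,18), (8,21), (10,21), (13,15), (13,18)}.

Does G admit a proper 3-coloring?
Yes, G is 3-colorable

A valid 3-coloring: color 1: [0, 1, 3, 13, 21]; color 2: [8, 10, 15, 16, 18]; color 3: [2].
(χ(G) = 3 ≤ 3.)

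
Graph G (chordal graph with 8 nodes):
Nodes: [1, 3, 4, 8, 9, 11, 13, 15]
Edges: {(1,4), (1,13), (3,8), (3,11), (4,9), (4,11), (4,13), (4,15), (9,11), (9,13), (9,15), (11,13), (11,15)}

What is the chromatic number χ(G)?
Clique number ω(G) = 4 (lower bound: χ ≥ ω).
The clique on [4, 9, 11, 13] has size 4, forcing χ ≥ 4, and the coloring below uses 4 colors, so χ(G) = 4.
A valid 4-coloring: color 1: [3, 4]; color 2: [1, 8, 11]; color 3: [9]; color 4: [13, 15].

χ(G) = 4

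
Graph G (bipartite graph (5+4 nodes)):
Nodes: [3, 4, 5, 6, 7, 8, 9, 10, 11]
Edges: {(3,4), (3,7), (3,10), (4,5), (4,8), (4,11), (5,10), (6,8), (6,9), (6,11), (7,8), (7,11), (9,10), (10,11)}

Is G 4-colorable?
A valid 4-coloring: color 1: [3, 5, 8, 9, 11]; color 2: [4, 6, 7, 10].
(χ(G) = 2 ≤ 4.)

Yes, G is 4-colorable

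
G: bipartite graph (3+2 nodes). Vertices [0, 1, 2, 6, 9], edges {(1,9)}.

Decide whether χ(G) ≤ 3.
Yes, G is 3-colorable

A valid 3-coloring: color 1: [0, 1, 2, 6]; color 2: [9].
(χ(G) = 2 ≤ 3.)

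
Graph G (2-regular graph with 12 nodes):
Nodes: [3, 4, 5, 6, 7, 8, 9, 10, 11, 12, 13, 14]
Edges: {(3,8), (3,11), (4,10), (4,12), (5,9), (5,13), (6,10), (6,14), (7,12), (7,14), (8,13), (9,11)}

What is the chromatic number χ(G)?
χ(G) = 2

Clique number ω(G) = 2 (lower bound: χ ≥ ω).
The graph is bipartite (no odd cycle), so 2 colors suffice: χ(G) = 2.
A valid 2-coloring: color 1: [4, 5, 6, 7, 8, 11]; color 2: [3, 9, 10, 12, 13, 14].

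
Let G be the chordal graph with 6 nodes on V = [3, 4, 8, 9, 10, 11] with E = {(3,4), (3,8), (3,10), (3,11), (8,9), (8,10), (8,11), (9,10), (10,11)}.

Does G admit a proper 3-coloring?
No, G is not 3-colorable

The clique on vertices [3, 8, 10, 11] has size 4 > 3, so it alone needs 4 colors.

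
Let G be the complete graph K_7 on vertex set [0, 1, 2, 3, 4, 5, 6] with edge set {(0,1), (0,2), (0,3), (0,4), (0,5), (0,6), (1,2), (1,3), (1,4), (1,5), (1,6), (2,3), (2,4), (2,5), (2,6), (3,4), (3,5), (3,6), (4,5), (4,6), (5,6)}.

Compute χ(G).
χ(G) = 7

Clique number ω(G) = 7 (lower bound: χ ≥ ω).
The clique on [0, 1, 2, 3, 4, 5, 6] has size 7, forcing χ ≥ 7, and the coloring below uses 7 colors, so χ(G) = 7.
A valid 7-coloring: color 1: [0]; color 2: [6]; color 3: [5]; color 4: [3]; color 5: [4]; color 6: [2]; color 7: [1].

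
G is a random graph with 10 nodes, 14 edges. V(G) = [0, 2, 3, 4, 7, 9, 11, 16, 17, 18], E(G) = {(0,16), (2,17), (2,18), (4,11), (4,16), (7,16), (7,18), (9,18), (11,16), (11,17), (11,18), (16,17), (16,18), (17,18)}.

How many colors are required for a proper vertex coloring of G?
Clique number ω(G) = 4 (lower bound: χ ≥ ω).
The clique on [11, 16, 17, 18] has size 4, forcing χ ≥ 4, and the coloring below uses 4 colors, so χ(G) = 4.
A valid 4-coloring: color 1: [0, 3, 4, 18]; color 2: [2, 9, 16]; color 3: [7, 11]; color 4: [17].

χ(G) = 4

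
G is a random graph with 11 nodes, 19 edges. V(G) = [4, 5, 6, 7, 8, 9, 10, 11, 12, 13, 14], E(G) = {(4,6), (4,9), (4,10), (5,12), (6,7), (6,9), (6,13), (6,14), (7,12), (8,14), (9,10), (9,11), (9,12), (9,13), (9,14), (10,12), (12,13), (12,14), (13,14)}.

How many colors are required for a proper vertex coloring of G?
χ(G) = 4

Clique number ω(G) = 4 (lower bound: χ ≥ ω).
The clique on [9, 12, 13, 14] has size 4, forcing χ ≥ 4, and the coloring below uses 4 colors, so χ(G) = 4.
A valid 4-coloring: color 1: [5, 7, 8, 9]; color 2: [6, 11, 12]; color 3: [10, 14]; color 4: [4, 13].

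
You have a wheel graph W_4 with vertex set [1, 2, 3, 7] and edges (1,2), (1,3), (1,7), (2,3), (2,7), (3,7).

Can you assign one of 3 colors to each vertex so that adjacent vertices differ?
No, G is not 3-colorable

The clique on vertices [1, 2, 3, 7] has size 4 > 3, so it alone needs 4 colors.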